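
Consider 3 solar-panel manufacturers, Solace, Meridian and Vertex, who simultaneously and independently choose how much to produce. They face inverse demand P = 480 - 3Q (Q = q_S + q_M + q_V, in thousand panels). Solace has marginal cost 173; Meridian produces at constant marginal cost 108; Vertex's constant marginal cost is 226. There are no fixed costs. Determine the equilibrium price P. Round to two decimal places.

246.75

Solace's profit: π_S = (480 - 3Q)q_S - (173q_S). Setting ∂π_S/∂q_S = 0: 307 - 6q_S - 3(q_M + q_V) = 0.
Meridian's profit: π_M = (480 - 3Q)q_M - (108q_M). Setting ∂π_M/∂q_M = 0: 372 - 6q_M - 3(q_S + q_V) = 0.
Vertex's first-order condition: 254 - 6q_V - 3(q_S + q_M) = 0.
Adding the 3 first-order conditions: 933 − 12Q = 0, so Q = 311/4.
Back-substituting: q_S = (307 − 933/4)/3 = 295/12, q_M = (372 − 933/4)/3 = 185/4, q_V = (254 − 933/4)/3 = 83/12.
Total output Q = 311/4, so price P = 480 - 3·(311/4) = 987/4.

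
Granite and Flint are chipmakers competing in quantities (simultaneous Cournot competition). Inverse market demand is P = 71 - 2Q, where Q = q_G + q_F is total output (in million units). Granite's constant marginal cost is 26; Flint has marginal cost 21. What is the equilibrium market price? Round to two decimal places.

Granite's profit: π_G = (71 - 2Q)q_G - (26q_G). Setting ∂π_G/∂q_G = 0: 45 - 4q_G - 2(q_F) = 0.
Flint's profit: π_F = (71 - 2Q)q_F - (21q_F). Setting ∂π_F/∂q_F = 0: 50 - 4q_F - 2(q_G) = 0.
Best responses: q_G = (45 - 2q_F)/4, q_F = (50 - 2q_G)/4.
Solving the pair: q_G = 20/3, q_F = 55/6.
Total output Q = 95/6, so price P = 71 - 2·(95/6) = 118/3.

39.33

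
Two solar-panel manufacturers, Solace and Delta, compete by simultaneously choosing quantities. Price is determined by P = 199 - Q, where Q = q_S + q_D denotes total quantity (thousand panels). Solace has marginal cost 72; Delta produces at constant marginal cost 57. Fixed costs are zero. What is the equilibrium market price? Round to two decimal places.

Solace's profit: π_S = (199 - Q)q_S - (72q_S). Setting ∂π_S/∂q_S = 0: 127 - 2q_S - (q_D) = 0.
Delta's first-order condition: 142 - 2q_D - (q_S) = 0.
So q_S = (127 - q_D)/2 and q_D = (142 - q_S)/2.
Substituting one into the other gives q_S = 112/3 and q_D = 157/3.
Total output Q = 269/3, so price P = 199 - 269/3 = 328/3.

109.33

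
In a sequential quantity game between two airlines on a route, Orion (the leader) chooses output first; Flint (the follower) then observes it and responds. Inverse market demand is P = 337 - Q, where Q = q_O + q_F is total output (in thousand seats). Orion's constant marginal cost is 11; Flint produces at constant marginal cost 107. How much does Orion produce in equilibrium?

Solve by backward induction. Given q_O, the follower Flint maximises π_F = (337 - q_O - q_F)q_F - 107q_F.
Setting the follower's marginal profit to zero, 230 - q_O - 2q_F = 0, i.e. q_F = (230 - q_O)/2.
The leader anticipates this reaction. Substituting into P = 337 - Q gives P = 222 - (1/2)q_O, so π_O = (222 - (1/2)q_O)q_O - 11q_O.
Maximising: ∂π_O/∂q_O = 211 - q_O = 0, giving q_O = 211.
Then q_F = (230 - 211)/2 = 19/2.

211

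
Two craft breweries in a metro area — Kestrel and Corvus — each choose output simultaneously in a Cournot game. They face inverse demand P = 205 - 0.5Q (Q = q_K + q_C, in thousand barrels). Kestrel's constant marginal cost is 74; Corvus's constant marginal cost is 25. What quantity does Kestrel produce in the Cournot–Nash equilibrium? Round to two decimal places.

Kestrel's profit: π_K = (205 - 0.5Q)q_K - (74q_K). Setting ∂π_K/∂q_K = 0: 131 - q_K - (1/2)(q_C) = 0.
Corvus's first-order condition: 180 - q_C - (1/2)(q_K) = 0.
So q_K = (131 - (1/2)q_C) and q_C = (180 - (1/2)q_K).
Substituting one into the other gives q_K = 164/3 and q_C = 458/3.

54.67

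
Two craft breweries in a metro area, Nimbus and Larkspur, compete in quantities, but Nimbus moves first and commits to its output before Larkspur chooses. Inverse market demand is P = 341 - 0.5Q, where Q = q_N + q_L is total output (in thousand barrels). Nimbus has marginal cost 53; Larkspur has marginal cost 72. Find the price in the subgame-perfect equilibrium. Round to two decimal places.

The follower Larkspur best-responds to any q_N: π_L = (341 - 0.5Q)q_L - 72q_L.
∂π_L/∂q_L = 269 - (1/2)q_N - q_L = 0 gives the reaction function q_L = (269 - (1/2)q_N).
The leader anticipates this reaction. Substituting into P = 341 - 0.5Q gives P = 413/2 - (1/4)q_N, so π_N = (413/2 - (1/4)q_N)q_N - 53q_N.
The leader's first-order condition 307/2 - (1/2)q_N = 0 yields q_N = 307.
Then q_L = (269 - (1/2)·307) = 231/2.
Total output Q = 845/2, so price P = 341 - (1/2)·(845/2) = 519/4.

129.75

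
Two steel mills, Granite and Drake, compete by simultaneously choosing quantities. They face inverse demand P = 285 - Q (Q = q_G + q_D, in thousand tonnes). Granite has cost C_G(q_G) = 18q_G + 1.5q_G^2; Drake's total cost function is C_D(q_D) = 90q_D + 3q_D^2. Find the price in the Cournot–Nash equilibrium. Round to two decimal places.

Granite's profit: π_G = (285 - Q)q_G - (18q_G + (3/2)q_G²). Setting ∂π_G/∂q_G = 0: 267 - 5q_G - (q_D) = 0.
Drake's first-order condition: 195 - 8q_D - (q_G) = 0.
Rearranging gives the reaction functions q_G = (267 - q_D)/5 and q_D = (195 - q_G)/8.
Substituting one into the other gives q_G = 647/13 and q_D = 236/13.
Total output Q = 883/13, so price P = 285 - 883/13 = 217.0769.

217.08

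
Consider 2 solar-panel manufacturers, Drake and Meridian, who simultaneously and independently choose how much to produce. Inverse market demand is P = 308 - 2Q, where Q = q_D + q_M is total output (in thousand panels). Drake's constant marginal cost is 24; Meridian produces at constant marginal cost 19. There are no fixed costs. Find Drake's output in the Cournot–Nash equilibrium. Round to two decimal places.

46.50

Drake's profit: π_D = (308 - 2Q)q_D - (24q_D). Setting ∂π_D/∂q_D = 0: 284 - 4q_D - 2(q_M) = 0.
Meridian's profit: π_M = (308 - 2Q)q_M - (19q_M). Setting ∂π_M/∂q_M = 0: 289 - 4q_M - 2(q_D) = 0.
Rearranging gives the reaction functions q_D = (284 - 2q_M)/4 and q_M = (289 - 2q_D)/4.
Substituting one into the other gives q_D = 93/2 and q_M = 49.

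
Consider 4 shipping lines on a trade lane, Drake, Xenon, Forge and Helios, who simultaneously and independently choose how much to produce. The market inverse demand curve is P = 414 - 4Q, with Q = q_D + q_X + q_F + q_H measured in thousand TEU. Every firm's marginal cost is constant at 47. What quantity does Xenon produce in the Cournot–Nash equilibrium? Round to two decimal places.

18.35

A representative firm's profit is π_i = q_i(414 - 4Q) - 47q_i.
First-order condition (treating rivals' output as given): 367 - 8q_i - 4·Σ_{j≠i} q_j = 0.
By symmetry each firm produces the same amount; substituting Σ_{j≠i} q_j = 3q_i yields q_i = 367/20.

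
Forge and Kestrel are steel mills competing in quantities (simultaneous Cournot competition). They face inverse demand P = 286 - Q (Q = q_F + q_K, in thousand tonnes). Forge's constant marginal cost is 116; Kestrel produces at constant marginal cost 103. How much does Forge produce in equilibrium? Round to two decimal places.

52.33

Forge's profit: π_F = (286 - Q)q_F - (116q_F). Setting ∂π_F/∂q_F = 0: 170 - 2q_F - (q_K) = 0.
Kestrel's first-order condition: 183 - 2q_K - (q_F) = 0.
Best responses: q_F = (170 - q_K)/2, q_K = (183 - q_F)/2.
Substituting one into the other gives q_F = 157/3 and q_K = 196/3.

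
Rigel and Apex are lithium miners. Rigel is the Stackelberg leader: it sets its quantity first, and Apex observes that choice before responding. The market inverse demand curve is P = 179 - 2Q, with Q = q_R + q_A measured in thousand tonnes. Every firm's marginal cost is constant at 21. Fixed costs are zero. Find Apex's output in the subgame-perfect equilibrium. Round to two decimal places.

19.75

Solve by backward induction. Given q_R, the follower Apex maximises π_A = (179 - 2q_R - 2q_A)q_A - 21q_A.
Follower FOC: 158 - 2q_R - 4q_A = 0, so q_A(q_R) = (158 - 2q_R)/4.
The leader anticipates this reaction. Substituting into P = 179 - 2Q gives P = 100 - q_R, so π_R = (100 - q_R)q_R - 21q_R.
Leader FOC: 79 - 2q_R = 0, so q_R = 79/2.
Then q_A = (158 - 2·(79/2))/4 = 79/4.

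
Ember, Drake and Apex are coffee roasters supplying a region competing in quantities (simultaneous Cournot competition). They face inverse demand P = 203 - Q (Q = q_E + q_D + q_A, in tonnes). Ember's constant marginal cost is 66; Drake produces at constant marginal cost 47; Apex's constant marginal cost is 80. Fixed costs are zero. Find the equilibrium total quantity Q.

104

Ember's profit: π_E = (203 - Q)q_E - (66q_E). Setting ∂π_E/∂q_E = 0: 137 - 2q_E - (q_D + q_A) = 0.
Drake's first-order condition: 156 - 2q_D - (q_E + q_A) = 0.
Apex's profit: π_A = (203 - Q)q_A - (80q_A). Setting ∂π_A/∂q_A = 0: 123 - 2q_A - (q_E + q_D) = 0.
Summing all 3 equations gives 416 − 4Q = 0, hence Q = 104.
Back-substituting: q_E = (137 − 104) = 33, q_D = (156 − 104) = 52, q_A = (123 − 104) = 19.
Total output Q = 33 + 52 + 19 = 104.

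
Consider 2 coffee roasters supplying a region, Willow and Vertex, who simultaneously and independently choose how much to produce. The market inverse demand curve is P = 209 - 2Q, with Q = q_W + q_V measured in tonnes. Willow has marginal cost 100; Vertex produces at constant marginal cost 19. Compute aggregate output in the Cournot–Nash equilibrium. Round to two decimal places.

49.83

Willow's profit: π_W = (209 - 2Q)q_W - (100q_W). Setting ∂π_W/∂q_W = 0: 109 - 4q_W - 2(q_V) = 0.
Vertex's first-order condition: 190 - 4q_V - 2(q_W) = 0.
Best responses: q_W = (109 - 2q_V)/4, q_V = (190 - 2q_W)/4.
Solving the pair: q_W = 14/3, q_V = 271/6.
Total output Q = 14/3 + 271/6 = 299/6.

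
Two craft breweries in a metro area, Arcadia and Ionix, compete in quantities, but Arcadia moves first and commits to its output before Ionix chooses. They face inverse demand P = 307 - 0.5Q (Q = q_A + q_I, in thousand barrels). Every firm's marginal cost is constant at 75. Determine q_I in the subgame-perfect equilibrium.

The follower Ionix best-responds to any q_A: π_I = (307 - 0.5Q)q_I - 75q_I.
Follower FOC: 232 - (1/2)q_A - q_I = 0, so q_I(q_A) = (232 - (1/2)q_A).
Arcadia substitutes q_I(q_A) into its own profit: π_A = q_A(307 - (1/2)q_A - (232 - (1/2)q_A)/2) - 75q_A = (191 - (1/4)q_A)q_A - 75q_A.
Maximising: ∂π_A/∂q_A = 116 - (1/2)q_A = 0, giving q_A = 232.
Then q_I = (232 - (1/2)·232) = 116.

116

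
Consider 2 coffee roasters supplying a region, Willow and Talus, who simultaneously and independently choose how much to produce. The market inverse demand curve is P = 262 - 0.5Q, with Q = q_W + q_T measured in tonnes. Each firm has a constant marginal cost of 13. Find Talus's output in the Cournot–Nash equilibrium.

166

Each firm earns π_i = (262 - 0.5Q)q_i - 13q_i.
Setting ∂π_i/∂q_i = 0 with rivals' quantities fixed: 249 - q_i - (1/2)q_j = 0.
By symmetry each firm produces the same amount; substituting q_j = q_i yields q_i = 249/(3/2) = 166.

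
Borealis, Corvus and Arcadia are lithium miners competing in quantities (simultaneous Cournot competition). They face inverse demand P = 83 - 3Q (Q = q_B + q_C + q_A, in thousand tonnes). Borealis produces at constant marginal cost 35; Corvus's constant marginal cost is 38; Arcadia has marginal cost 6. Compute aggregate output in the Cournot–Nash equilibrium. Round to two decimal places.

Borealis's profit: π_B = (83 - 3Q)q_B - (35q_B). Setting ∂π_B/∂q_B = 0: 48 - 6q_B - 3(q_C + q_A) = 0.
Corvus's first-order condition: 45 - 6q_C - 3(q_B + q_A) = 0.
Arcadia's profit: π_A = (83 - 3Q)q_A - (6q_A). Setting ∂π_A/∂q_A = 0: 77 - 6q_A - 3(q_B + q_C) = 0.
Adding the 3 first-order conditions: 170 − 12Q = 0, so Q = 85/6.
Back-substituting: q_B = (48 − 85/2)/3 = 11/6, q_C = (45 − 85/2)/3 = 5/6, q_A = (77 − 85/2)/3 = 23/2.
Total output Q = 11/6 + 5/6 + 23/2 = 85/6.

14.17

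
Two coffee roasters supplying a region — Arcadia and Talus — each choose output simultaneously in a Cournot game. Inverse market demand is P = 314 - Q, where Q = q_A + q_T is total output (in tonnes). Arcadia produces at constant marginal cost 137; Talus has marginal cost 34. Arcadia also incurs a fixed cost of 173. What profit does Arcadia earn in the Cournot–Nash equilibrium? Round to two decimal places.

435.44

Arcadia's profit: π_A = (314 - Q)q_A - (137q_A). Setting ∂π_A/∂q_A = 0: 177 - 2q_A - (q_T) = 0.
Talus's profit: π_T = (314 - Q)q_T - (34q_T). Setting ∂π_T/∂q_T = 0: 280 - 2q_T - (q_A) = 0.
Rearranging gives the reaction functions q_A = (177 - q_T)/2 and q_T = (280 - q_A)/2.
Substituting one into the other gives q_A = 74/3 and q_T = 383/3.
Price P = 314 - 457/3 = 485/3.
Arcadia's profit: (485/3 - 137)·(74/3) - 173 = 435.4444.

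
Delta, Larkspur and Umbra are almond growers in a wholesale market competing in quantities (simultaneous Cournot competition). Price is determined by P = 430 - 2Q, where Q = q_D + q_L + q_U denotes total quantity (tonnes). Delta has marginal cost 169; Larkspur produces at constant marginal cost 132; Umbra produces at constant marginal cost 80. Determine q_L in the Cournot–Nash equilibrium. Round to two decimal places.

35.38

Delta's profit: π_D = (430 - 2Q)q_D - (169q_D). Setting ∂π_D/∂q_D = 0: 261 - 4q_D - 2(q_L + q_U) = 0.
Larkspur's profit: π_L = (430 - 2Q)q_L - (132q_L). Setting ∂π_L/∂q_L = 0: 298 - 4q_L - 2(q_D + q_U) = 0.
Umbra's first-order condition: 350 - 4q_U - 2(q_D + q_L) = 0.
Adding the 3 first-order conditions: 909 − 8Q = 0, so Q = 909/8.
Back-substituting: q_D = (261 − 909/4)/2 = 135/8, q_L = (298 − 909/4)/2 = 283/8, q_U = (350 − 909/4)/2 = 491/8.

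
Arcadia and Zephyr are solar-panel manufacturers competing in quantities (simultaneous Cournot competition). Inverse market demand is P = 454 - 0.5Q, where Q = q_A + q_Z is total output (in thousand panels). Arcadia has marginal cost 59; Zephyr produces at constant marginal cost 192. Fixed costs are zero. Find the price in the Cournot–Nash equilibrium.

Arcadia's profit: π_A = (454 - 0.5Q)q_A - (59q_A). Setting ∂π_A/∂q_A = 0: 395 - q_A - (1/2)(q_Z) = 0.
Zephyr's first-order condition: 262 - q_Z - (1/2)(q_A) = 0.
Best responses: q_A = (395 - (1/2)q_Z), q_Z = (262 - (1/2)q_A).
Substituting one into the other gives q_A = 352 and q_Z = 86.
Total output Q = 438, so price P = 454 - (1/2)·438 = 235.

235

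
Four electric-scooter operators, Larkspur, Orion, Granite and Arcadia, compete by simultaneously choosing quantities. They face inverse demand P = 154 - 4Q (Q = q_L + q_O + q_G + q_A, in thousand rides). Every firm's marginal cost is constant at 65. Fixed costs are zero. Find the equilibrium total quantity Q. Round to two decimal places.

Each firm earns π_i = (154 - 4Q)q_i - 65q_i.
Setting ∂π_i/∂q_i = 0 with rivals' quantities fixed: 89 - 8q_i - 4·Σ_{j≠i} q_j = 0.
By symmetry each firm produces the same amount; substituting Σ_{j≠i} q_j = 3q_i yields q_i = 89/20.
Total output Q = 89/20 + 89/20 + 89/20 + 89/20 = 89/5.

17.80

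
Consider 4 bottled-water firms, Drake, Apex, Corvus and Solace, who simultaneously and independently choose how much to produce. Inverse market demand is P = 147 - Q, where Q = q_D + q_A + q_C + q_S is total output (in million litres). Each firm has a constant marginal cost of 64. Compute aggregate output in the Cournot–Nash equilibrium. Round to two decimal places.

66.40

Each firm earns π_i = (147 - Q)q_i - 64q_i.
First-order condition (treating rivals' output as given): 83 - 2q_i - Σ_{j≠i} q_j = 0.
With identical firms every q_j equals q_i, so Σ_{j≠i} q_j = 3q_i and 83 = 5q_i, giving q_i = 83/5.
Total output Q = 83/5 + 83/5 + 83/5 + 83/5 = 332/5.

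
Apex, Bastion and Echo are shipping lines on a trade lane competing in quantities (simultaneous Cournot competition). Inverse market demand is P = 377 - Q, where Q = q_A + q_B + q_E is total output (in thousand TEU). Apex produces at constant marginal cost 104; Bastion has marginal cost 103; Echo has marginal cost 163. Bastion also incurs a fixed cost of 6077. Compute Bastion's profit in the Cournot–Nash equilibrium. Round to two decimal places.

937.06

Apex's profit: π_A = (377 - Q)q_A - (104q_A). Setting ∂π_A/∂q_A = 0: 273 - 2q_A - (q_B + q_E) = 0.
Bastion's first-order condition: 274 - 2q_B - (q_A + q_E) = 0.
Echo's first-order condition: 214 - 2q_E - (q_A + q_B) = 0.
Summing all 3 equations gives 761 − 4Q = 0, hence Q = 761/4.
Back-substituting: q_A = (273 − 761/4) = 331/4, q_B = (274 − 761/4) = 335/4, q_E = (214 − 761/4) = 95/4.
Price P = 377 - 761/4 = 747/4.
Bastion's profit: (747/4 - 103)·(335/4) - 6077 = 937.0625.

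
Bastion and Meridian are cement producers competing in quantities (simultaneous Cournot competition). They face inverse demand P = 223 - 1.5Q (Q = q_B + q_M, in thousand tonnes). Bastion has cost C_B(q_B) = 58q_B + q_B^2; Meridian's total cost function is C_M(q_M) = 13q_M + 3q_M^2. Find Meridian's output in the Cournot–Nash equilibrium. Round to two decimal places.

Bastion's profit: π_B = (223 - 1.5Q)q_B - (58q_B + q_B²). Setting ∂π_B/∂q_B = 0: 165 - 5q_B - (3/2)(q_M) = 0.
Meridian's profit: π_M = (223 - 1.5Q)q_M - (13q_M + 3q_M²). Setting ∂π_M/∂q_M = 0: 210 - 9q_M - (3/2)(q_B) = 0.
Rearranging gives the reaction functions q_B = (165 - (3/2)q_M)/5 and q_M = (210 - (3/2)q_B)/9.
Solving the pair: q_B = 520/19, q_M = 1070/57.

18.77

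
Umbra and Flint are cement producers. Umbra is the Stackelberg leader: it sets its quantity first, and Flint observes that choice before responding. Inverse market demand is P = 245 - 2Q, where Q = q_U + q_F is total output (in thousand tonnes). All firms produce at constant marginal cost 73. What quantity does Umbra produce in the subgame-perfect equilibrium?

The follower Flint best-responds to any q_U: π_F = (245 - 2Q)q_F - 73q_F.
Follower FOC: 172 - 2q_U - 4q_F = 0, so q_F(q_U) = (172 - 2q_U)/4.
Umbra substitutes q_F(q_U) into its own profit: π_U = q_U(245 - 2q_U - (172 - 2q_U)/2) - 73q_U = (159 - q_U)q_U - 73q_U.
Maximising: ∂π_U/∂q_U = 86 - 2q_U = 0, giving q_U = 43.
Then q_F = (172 - 2·43)/4 = 43/2.

43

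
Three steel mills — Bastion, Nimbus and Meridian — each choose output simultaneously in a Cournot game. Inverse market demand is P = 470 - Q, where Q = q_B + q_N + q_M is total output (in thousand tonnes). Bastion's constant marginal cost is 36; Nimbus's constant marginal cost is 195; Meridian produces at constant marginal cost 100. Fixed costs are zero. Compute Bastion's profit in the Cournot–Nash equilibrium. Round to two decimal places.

Bastion's profit: π_B = (470 - Q)q_B - (36q_B). Setting ∂π_B/∂q_B = 0: 434 - 2q_B - (q_N + q_M) = 0.
Nimbus's profit: π_N = (470 - Q)q_N - (195q_N). Setting ∂π_N/∂q_N = 0: 275 - 2q_N - (q_B + q_M) = 0.
Meridian's first-order condition: 370 - 2q_M - (q_B + q_N) = 0.
Adding the 3 conditions: 1079 − 2Q − 2Q = 0, i.e. Q = 1079/4.
Back-substituting: q_B = (434 − 1079/4) = 657/4, q_N = (275 − 1079/4) = 21/4, q_M = (370 − 1079/4) = 401/4.
Price P = 470 - 1079/4 = 801/4.
Bastion's profit: (801/4 - 36)·(657/4) = 26978.0625.

26978.06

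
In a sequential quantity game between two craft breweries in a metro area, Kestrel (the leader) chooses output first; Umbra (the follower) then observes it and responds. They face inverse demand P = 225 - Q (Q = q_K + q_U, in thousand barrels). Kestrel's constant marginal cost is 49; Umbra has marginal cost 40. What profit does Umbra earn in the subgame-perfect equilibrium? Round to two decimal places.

2575.56

The follower Umbra best-responds to any q_K: π_U = (225 - Q)q_U - 40q_U.
Setting the follower's marginal profit to zero, 185 - q_K - 2q_U = 0, i.e. q_U = (185 - q_K)/2.
Kestrel substitutes q_U(q_K) into its own profit: π_K = q_K(225 - q_K - (185 - q_K)/2) - 49q_K = (265/2 - (1/2)q_K)q_K - 49q_K.
Maximising: ∂π_K/∂q_K = 167/2 - q_K = 0, giving q_K = 167/2.
Then q_U = (185 - 167/2)/2 = 203/4.
Price P = 225 - 537/4 = 363/4.
Umbra's profit: (363/4 - 40)·(203/4) = 2575.5625.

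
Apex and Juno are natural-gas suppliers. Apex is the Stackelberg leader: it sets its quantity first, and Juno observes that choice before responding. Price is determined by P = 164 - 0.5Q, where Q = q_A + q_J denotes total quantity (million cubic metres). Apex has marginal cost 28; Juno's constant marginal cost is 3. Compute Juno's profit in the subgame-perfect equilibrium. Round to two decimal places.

Solve by backward induction. Given q_A, the follower Juno maximises π_J = (164 - (1/2)q_A - (1/2)q_J)q_J - 3q_J.
Follower FOC: 161 - (1/2)q_A - q_J = 0, so q_J(q_A) = (161 - (1/2)q_A).
The leader anticipates this reaction. Substituting into P = 164 - 0.5Q gives P = 167/2 - (1/4)q_A, so π_A = (167/2 - (1/4)q_A)q_A - 28q_A.
Leader FOC: 111/2 - (1/2)q_A = 0, so q_A = 111.
Then q_J = (161 - (1/2)·111) = 211/2.
Price P = 164 - (1/2)·(433/2) = 223/4.
Juno's profit: (223/4 - 3)·(211/2) = 5565.1250.

5565.13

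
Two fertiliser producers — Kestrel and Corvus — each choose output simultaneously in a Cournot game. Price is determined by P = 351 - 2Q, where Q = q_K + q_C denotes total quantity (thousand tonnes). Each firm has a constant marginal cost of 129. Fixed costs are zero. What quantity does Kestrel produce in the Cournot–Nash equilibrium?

37

Each firm earns π_i = (351 - 2Q)q_i - 129q_i.
Setting ∂π_i/∂q_i = 0 with rivals' quantities fixed: 222 - 4q_i - 2q_j = 0.
By symmetry each firm produces the same amount; substituting q_j = q_i yields q_i = 222/6 = 37.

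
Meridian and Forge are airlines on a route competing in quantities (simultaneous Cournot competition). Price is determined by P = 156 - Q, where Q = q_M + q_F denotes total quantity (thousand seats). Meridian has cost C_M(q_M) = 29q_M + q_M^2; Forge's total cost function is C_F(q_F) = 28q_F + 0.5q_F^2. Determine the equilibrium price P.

98

Meridian's profit: π_M = (156 - Q)q_M - (29q_M + q_M²). Setting ∂π_M/∂q_M = 0: 127 - 4q_M - (q_F) = 0.
Forge's first-order condition: 128 - 3q_F - (q_M) = 0.
So q_M = (127 - q_F)/4 and q_F = (128 - q_M)/3.
Solving the pair: q_M = 23, q_F = 35.
Total output Q = 58, so price P = 156 - 58 = 98.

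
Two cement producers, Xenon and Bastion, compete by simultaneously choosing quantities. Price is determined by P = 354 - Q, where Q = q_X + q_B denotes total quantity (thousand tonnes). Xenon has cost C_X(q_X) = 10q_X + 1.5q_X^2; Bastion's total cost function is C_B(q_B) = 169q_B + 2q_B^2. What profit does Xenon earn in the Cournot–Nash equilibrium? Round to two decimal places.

Xenon's profit: π_X = (354 - Q)q_X - (10q_X + (3/2)q_X²). Setting ∂π_X/∂q_X = 0: 344 - 5q_X - (q_B) = 0.
Bastion's profit: π_B = (354 - Q)q_B - (169q_B + 2q_B²). Setting ∂π_B/∂q_B = 0: 185 - 6q_B - (q_X) = 0.
So q_X = (344 - q_B)/5 and q_B = (185 - q_X)/6.
Solving the pair: q_X = 1879/29, q_B = 581/29.
Price P = 354 - 84.8276 = 269.1724.
Xenon's profit: 269.1724·(1879/29) - 10·(1879/29) - (3/2)(1879/29)² = 10495.3656.

10495.37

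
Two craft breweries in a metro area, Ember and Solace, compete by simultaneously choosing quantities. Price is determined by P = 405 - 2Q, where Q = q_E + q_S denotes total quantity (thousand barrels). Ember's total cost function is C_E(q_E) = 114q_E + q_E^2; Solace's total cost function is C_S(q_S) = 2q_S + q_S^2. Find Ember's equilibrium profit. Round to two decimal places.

2588.67

Ember's profit: π_E = (405 - 2Q)q_E - (114q_E + q_E²). Setting ∂π_E/∂q_E = 0: 291 - 6q_E - 2(q_S) = 0.
Solace's first-order condition: 403 - 6q_S - 2(q_E) = 0.
So q_E = (291 - 2q_S)/6 and q_S = (403 - 2q_E)/6.
Substituting one into the other gives q_E = 235/8 and q_S = 459/8.
Price P = 405 - 2·(347/4) = 463/2.
Ember's profit: (463/2)·(235/8) - 114·(235/8) - (235/8)² = 2588.6719.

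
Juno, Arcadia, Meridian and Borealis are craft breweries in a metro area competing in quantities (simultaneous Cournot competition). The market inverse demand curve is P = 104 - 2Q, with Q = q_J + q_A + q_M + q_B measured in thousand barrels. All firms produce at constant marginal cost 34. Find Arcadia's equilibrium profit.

Each firm earns π_i = (104 - 2Q)q_i - 34q_i.
Setting ∂π_i/∂q_i = 0 with rivals' quantities fixed: 70 - 4q_i - 2·Σ_{j≠i} q_j = 0.
With identical firms every q_j equals q_i, so Σ_{j≠i} q_j = 3q_i and 70 = 10q_i, giving q_i = 7.
Price P = 104 - 2·28 = 48.
Arcadia's profit: (48 - 34)·7 = 98.

98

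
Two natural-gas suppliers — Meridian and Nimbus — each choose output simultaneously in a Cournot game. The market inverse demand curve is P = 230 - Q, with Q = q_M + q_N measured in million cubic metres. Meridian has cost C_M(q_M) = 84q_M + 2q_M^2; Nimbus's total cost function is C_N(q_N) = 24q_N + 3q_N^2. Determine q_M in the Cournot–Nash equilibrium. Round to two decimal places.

20.47

Meridian's profit: π_M = (230 - Q)q_M - (84q_M + 2q_M²). Setting ∂π_M/∂q_M = 0: 146 - 6q_M - (q_N) = 0.
Nimbus's profit: π_N = (230 - Q)q_N - (24q_N + 3q_N²). Setting ∂π_N/∂q_N = 0: 206 - 8q_N - (q_M) = 0.
Best responses: q_M = (146 - q_N)/6, q_N = (206 - q_M)/8.
Substituting one into the other gives q_M = 962/47 and q_N = 1090/47.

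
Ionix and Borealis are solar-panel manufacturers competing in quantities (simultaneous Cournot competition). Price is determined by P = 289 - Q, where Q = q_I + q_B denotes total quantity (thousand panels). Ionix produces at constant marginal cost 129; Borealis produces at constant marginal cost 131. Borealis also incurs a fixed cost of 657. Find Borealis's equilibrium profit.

2047

Ionix's profit: π_I = (289 - Q)q_I - (129q_I). Setting ∂π_I/∂q_I = 0: 160 - 2q_I - (q_B) = 0.
Borealis's profit: π_B = (289 - Q)q_B - (131q_B). Setting ∂π_B/∂q_B = 0: 158 - 2q_B - (q_I) = 0.
Rearranging gives the reaction functions q_I = (160 - q_B)/2 and q_B = (158 - q_I)/2.
Solving the pair: q_I = 54, q_B = 52.
Price P = 289 - 106 = 183.
Borealis's profit: (183 - 131)·52 - 657 = 2047.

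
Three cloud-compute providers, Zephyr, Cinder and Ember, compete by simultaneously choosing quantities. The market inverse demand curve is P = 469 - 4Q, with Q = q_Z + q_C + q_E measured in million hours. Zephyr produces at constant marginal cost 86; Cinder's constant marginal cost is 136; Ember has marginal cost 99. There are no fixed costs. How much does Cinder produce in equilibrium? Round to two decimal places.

Zephyr's profit: π_Z = (469 - 4Q)q_Z - (86q_Z). Setting ∂π_Z/∂q_Z = 0: 383 - 8q_Z - 4(q_C + q_E) = 0.
Cinder's profit: π_C = (469 - 4Q)q_C - (136q_C). Setting ∂π_C/∂q_C = 0: 333 - 8q_C - 4(q_Z + q_E) = 0.
Ember's first-order condition: 370 - 8q_E - 4(q_Z + q_C) = 0.
Summing all 3 equations gives 1086 − 16Q = 0, hence Q = 543/8.
Back-substituting: q_Z = (383 − 543/2)/4 = 223/8, q_C = (333 − 543/2)/4 = 123/8, q_E = (370 − 543/2)/4 = 197/8.

15.38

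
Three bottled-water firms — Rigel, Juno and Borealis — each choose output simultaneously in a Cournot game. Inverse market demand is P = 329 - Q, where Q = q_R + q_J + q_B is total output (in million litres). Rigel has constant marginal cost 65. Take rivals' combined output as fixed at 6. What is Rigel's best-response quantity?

With rivals' combined output fixed at 6, Rigel's profit is π_R = (329 - 6 - q_R)q_R - (65q_R) = (323 - q_R)q_R - (65q_R).
∂π_R/∂q_R = 258 - 2q_R = 0, so q_R = 129.

129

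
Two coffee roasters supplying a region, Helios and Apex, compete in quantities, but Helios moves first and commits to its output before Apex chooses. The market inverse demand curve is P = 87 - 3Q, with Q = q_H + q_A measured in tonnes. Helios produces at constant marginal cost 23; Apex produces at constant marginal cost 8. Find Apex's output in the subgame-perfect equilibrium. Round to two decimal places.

Solve by backward induction. Given q_H, the follower Apex maximises π_A = (87 - 3q_H - 3q_A)q_A - 8q_A.
Follower FOC: 79 - 3q_H - 6q_A = 0, so q_A(q_H) = (79 - 3q_H)/6.
The leader anticipates this reaction. Substituting into P = 87 - 3Q gives P = 95/2 - (3/2)q_H, so π_H = (95/2 - (3/2)q_H)q_H - 23q_H.
Maximising: ∂π_H/∂q_H = 49/2 - 3q_H = 0, giving q_H = 49/6.
Then q_A = (79 - 3·(49/6))/6 = 109/12.

9.08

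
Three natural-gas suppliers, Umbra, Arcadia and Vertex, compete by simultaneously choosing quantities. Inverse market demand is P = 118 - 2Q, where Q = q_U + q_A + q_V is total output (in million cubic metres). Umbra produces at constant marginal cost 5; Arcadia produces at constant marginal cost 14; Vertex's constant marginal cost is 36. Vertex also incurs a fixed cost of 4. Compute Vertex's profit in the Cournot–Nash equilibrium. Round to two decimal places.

22.28

Umbra's profit: π_U = (118 - 2Q)q_U - (5q_U). Setting ∂π_U/∂q_U = 0: 113 - 4q_U - 2(q_A + q_V) = 0.
Arcadia's profit: π_A = (118 - 2Q)q_A - (14q_A). Setting ∂π_A/∂q_A = 0: 104 - 4q_A - 2(q_U + q_V) = 0.
Vertex's profit: π_V = (118 - 2Q)q_V - (36q_V). Setting ∂π_V/∂q_V = 0: 82 - 4q_V - 2(q_U + q_A) = 0.
Summing all 3 equations gives 299 − 8Q = 0, hence Q = 299/8.
Back-substituting: q_U = (113 − 299/4)/2 = 153/8, q_A = (104 − 299/4)/2 = 117/8, q_V = (82 − 299/4)/2 = 29/8.
Price P = 118 - 2·(299/8) = 173/4.
Vertex's profit: (173/4 - 36)·(29/8) - 4 = 713/32.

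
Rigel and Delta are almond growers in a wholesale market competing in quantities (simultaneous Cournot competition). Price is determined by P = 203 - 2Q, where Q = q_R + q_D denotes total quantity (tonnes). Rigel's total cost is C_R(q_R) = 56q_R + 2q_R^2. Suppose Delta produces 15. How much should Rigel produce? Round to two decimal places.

With the rival's output fixed at 15, Rigel's profit is π_R = (203 - 2·15 - 2q_R)q_R - (56q_R + 2q_R²) = (173 - 2q_R)q_R - (56q_R + 2q_R²).
∂π_R/∂q_R = 117 - 8q_R = 0, so q_R = 117/8.

14.63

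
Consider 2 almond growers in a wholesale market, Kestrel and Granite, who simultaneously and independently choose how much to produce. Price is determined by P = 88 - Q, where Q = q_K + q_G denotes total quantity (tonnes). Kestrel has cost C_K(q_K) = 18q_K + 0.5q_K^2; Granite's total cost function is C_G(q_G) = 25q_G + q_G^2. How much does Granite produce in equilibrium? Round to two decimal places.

Kestrel's profit: π_K = (88 - Q)q_K - (18q_K + (1/2)q_K²). Setting ∂π_K/∂q_K = 0: 70 - 3q_K - (q_G) = 0.
Granite's profit: π_G = (88 - Q)q_G - (25q_G + q_G²). Setting ∂π_G/∂q_G = 0: 63 - 4q_G - (q_K) = 0.
Best responses: q_K = (70 - q_G)/3, q_G = (63 - q_K)/4.
Substituting one into the other gives q_K = 217/11 and q_G = 119/11.

10.82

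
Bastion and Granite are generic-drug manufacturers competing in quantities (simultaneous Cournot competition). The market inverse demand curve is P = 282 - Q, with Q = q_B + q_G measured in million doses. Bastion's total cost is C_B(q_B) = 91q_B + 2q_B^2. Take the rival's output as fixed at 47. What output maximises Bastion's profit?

24

With the rival's output fixed at 47, Bastion's profit is π_B = (282 - 47 - q_B)q_B - (91q_B + 2q_B²) = (235 - q_B)q_B - (91q_B + 2q_B²).
∂π_B/∂q_B = 144 - 6q_B = 0, so q_B = 24.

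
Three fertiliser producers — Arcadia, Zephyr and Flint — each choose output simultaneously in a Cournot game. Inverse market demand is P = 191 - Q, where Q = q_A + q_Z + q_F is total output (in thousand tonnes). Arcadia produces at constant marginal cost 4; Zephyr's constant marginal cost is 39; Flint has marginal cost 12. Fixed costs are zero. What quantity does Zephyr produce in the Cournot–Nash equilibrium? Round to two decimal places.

22.50

Arcadia's profit: π_A = (191 - Q)q_A - (4q_A). Setting ∂π_A/∂q_A = 0: 187 - 2q_A - (q_Z + q_F) = 0.
Zephyr's first-order condition: 152 - 2q_Z - (q_A + q_F) = 0.
Flint's profit: π_F = (191 - Q)q_F - (12q_F). Setting ∂π_F/∂q_F = 0: 179 - 2q_F - (q_A + q_Z) = 0.
Adding the 3 first-order conditions: 518 − 4Q = 0, so Q = 259/2.
Back-substituting: q_A = (187 − 259/2) = 115/2, q_Z = (152 − 259/2) = 45/2, q_F = (179 − 259/2) = 99/2.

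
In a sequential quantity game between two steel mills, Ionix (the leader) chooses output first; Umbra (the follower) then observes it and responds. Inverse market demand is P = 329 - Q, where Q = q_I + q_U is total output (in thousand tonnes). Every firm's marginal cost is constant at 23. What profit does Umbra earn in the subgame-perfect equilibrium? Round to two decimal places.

5852.25

The follower Umbra best-responds to any q_I: π_U = (329 - Q)q_U - 23q_U.
Follower FOC: 306 - q_I - 2q_U = 0, so q_U(q_I) = (306 - q_I)/2.
Ionix substitutes q_U(q_I) into its own profit: π_I = q_I(329 - q_I - (306 - q_I)/2) - 23q_I = (176 - (1/2)q_I)q_I - 23q_I.
Maximising: ∂π_I/∂q_I = 153 - q_I = 0, giving q_I = 153.
Then q_U = (306 - 153)/2 = 153/2.
Price P = 329 - 459/2 = 199/2.
Umbra's profit: (199/2 - 23)·(153/2) = 5852.2500.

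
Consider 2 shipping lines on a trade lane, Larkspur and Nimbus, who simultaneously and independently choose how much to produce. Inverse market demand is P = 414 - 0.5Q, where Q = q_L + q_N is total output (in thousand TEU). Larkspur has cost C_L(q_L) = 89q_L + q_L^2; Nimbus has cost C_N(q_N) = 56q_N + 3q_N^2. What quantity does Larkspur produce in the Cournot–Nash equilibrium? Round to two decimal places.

Larkspur's profit: π_L = (414 - 0.5Q)q_L - (89q_L + q_L²). Setting ∂π_L/∂q_L = 0: 325 - 3q_L - (1/2)(q_N) = 0.
Nimbus's first-order condition: 358 - 7q_N - (1/2)(q_L) = 0.
Rearranging gives the reaction functions q_L = (325 - (1/2)q_N)/3 and q_N = (358 - (1/2)q_L)/7.
Substituting one into the other gives q_L = 101.0120 and q_N = 43.9277.

101.01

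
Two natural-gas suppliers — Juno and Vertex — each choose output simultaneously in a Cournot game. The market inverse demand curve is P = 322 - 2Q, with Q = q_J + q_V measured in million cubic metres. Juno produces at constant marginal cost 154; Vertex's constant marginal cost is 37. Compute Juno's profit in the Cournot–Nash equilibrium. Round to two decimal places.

144.50

Juno's profit: π_J = (322 - 2Q)q_J - (154q_J). Setting ∂π_J/∂q_J = 0: 168 - 4q_J - 2(q_V) = 0.
Vertex's profit: π_V = (322 - 2Q)q_V - (37q_V). Setting ∂π_V/∂q_V = 0: 285 - 4q_V - 2(q_J) = 0.
Best responses: q_J = (168 - 2q_V)/4, q_V = (285 - 2q_J)/4.
Solving the pair: q_J = 17/2, q_V = 67.
Price P = 322 - 2·(151/2) = 171.
Juno's profit: (171 - 154)·(17/2) = 289/2.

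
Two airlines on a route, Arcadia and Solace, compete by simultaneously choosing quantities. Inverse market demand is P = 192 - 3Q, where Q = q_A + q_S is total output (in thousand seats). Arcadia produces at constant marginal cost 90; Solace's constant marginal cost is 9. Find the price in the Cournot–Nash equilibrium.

97

Arcadia's profit: π_A = (192 - 3Q)q_A - (90q_A). Setting ∂π_A/∂q_A = 0: 102 - 6q_A - 3(q_S) = 0.
Solace's first-order condition: 183 - 6q_S - 3(q_A) = 0.
So q_A = (102 - 3q_S)/6 and q_S = (183 - 3q_A)/6.
Solving the pair: q_A = 7/3, q_S = 88/3.
Total output Q = 95/3, so price P = 192 - 3·(95/3) = 97.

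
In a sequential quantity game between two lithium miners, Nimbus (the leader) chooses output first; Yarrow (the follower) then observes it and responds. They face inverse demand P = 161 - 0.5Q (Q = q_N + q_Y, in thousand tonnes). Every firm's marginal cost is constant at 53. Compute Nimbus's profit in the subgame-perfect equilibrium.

The follower Yarrow best-responds to any q_N: π_Y = (161 - 0.5Q)q_Y - 53q_Y.
Follower FOC: 108 - (1/2)q_N - q_Y = 0, so q_Y(q_N) = (108 - (1/2)q_N).
The leader anticipates this reaction. Substituting into P = 161 - 0.5Q gives P = 107 - (1/4)q_N, so π_N = (107 - (1/4)q_N)q_N - 53q_N.
The leader's first-order condition 54 - (1/2)q_N = 0 yields q_N = 108.
Then q_Y = (108 - (1/2)·108) = 54.
Price P = 161 - (1/2)·162 = 80.
Nimbus's profit: (80 - 53)·108 = 2916.

2916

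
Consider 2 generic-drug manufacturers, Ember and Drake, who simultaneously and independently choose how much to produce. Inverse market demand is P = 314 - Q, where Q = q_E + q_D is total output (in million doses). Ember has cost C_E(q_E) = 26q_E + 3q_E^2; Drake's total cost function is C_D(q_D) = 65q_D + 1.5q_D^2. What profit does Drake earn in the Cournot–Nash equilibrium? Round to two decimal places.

Ember's profit: π_E = (314 - Q)q_E - (26q_E + 3q_E²). Setting ∂π_E/∂q_E = 0: 288 - 8q_E - (q_D) = 0.
Drake's profit: π_D = (314 - Q)q_D - (65q_D + (3/2)q_D²). Setting ∂π_D/∂q_D = 0: 249 - 5q_D - (q_E) = 0.
Rearranging gives the reaction functions q_E = (288 - q_D)/8 and q_D = (249 - q_E)/5.
Solving the pair: q_E = 397/13, q_D = 568/13.
Price P = 314 - 965/13 = 239.7692.
Drake's profit: 239.7692·(568/13) - 65·(568/13) - (3/2)(568/13)² = 4772.5444.

4772.54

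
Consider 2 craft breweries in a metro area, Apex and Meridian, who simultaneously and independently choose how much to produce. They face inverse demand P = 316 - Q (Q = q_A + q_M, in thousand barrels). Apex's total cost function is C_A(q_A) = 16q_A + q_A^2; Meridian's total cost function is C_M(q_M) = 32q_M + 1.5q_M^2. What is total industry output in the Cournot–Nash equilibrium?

Apex's profit: π_A = (316 - Q)q_A - (16q_A + q_A²). Setting ∂π_A/∂q_A = 0: 300 - 4q_A - (q_M) = 0.
Meridian's profit: π_M = (316 - Q)q_M - (32q_M + (3/2)q_M²). Setting ∂π_M/∂q_M = 0: 284 - 5q_M - (q_A) = 0.
Best responses: q_A = (300 - q_M)/4, q_M = (284 - q_A)/5.
Solving the pair: q_A = 64, q_M = 44.
Total output Q = 64 + 44 = 108.

108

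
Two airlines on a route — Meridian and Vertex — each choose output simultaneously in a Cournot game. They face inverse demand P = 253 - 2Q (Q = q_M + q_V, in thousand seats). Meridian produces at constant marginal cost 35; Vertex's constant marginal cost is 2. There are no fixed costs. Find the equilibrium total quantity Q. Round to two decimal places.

78.17

Meridian's profit: π_M = (253 - 2Q)q_M - (35q_M). Setting ∂π_M/∂q_M = 0: 218 - 4q_M - 2(q_V) = 0.
Vertex's first-order condition: 251 - 4q_V - 2(q_M) = 0.
Best responses: q_M = (218 - 2q_V)/4, q_V = (251 - 2q_M)/4.
Solving the pair: q_M = 185/6, q_V = 142/3.
Total output Q = 185/6 + 142/3 = 469/6.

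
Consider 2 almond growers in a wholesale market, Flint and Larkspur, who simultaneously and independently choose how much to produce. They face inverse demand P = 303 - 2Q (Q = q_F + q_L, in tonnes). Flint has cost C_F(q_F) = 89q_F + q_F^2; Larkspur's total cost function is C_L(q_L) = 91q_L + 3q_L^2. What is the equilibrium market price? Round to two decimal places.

211.57

Flint's profit: π_F = (303 - 2Q)q_F - (89q_F + q_F²). Setting ∂π_F/∂q_F = 0: 214 - 6q_F - 2(q_L) = 0.
Larkspur's first-order condition: 212 - 10q_L - 2(q_F) = 0.
So q_F = (214 - 2q_L)/6 and q_L = (212 - 2q_F)/10.
Solving the pair: q_F = 429/14, q_L = 211/14.
Total output Q = 320/7, so price P = 303 - 2·(320/7) = 1481/7.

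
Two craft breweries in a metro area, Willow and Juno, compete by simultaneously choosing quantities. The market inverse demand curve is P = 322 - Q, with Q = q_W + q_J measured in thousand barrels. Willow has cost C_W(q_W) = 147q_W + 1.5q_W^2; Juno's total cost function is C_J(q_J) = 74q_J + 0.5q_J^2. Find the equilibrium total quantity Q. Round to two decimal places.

95.86

Willow's profit: π_W = (322 - Q)q_W - (147q_W + (3/2)q_W²). Setting ∂π_W/∂q_W = 0: 175 - 5q_W - (q_J) = 0.
Juno's first-order condition: 248 - 3q_J - (q_W) = 0.
Best responses: q_W = (175 - q_J)/5, q_J = (248 - q_W)/3.
Solving the pair: q_W = 277/14, q_J = 1065/14.
Total output Q = 277/14 + 1065/14 = 671/7.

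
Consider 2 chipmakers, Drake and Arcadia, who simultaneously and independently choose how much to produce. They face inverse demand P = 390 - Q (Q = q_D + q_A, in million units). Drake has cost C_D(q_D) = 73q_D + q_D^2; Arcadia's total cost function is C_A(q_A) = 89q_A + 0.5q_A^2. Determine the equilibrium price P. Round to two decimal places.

Drake's profit: π_D = (390 - Q)q_D - (73q_D + q_D²). Setting ∂π_D/∂q_D = 0: 317 - 4q_D - (q_A) = 0.
Arcadia's first-order condition: 301 - 3q_A - (q_D) = 0.
Rearranging gives the reaction functions q_D = (317 - q_A)/4 and q_A = (301 - q_D)/3.
Solving the pair: q_D = 650/11, q_A = 887/11.
Total output Q = 1537/11, so price P = 390 - 1537/11 = 250.2727.

250.27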